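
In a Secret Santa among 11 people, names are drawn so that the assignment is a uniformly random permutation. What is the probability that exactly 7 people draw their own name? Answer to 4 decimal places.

Choose which 7 of the 11 are fixed: C(11,7) = 330 ways.
The remaining 4 must have no fixed point: D(4) = 9.
P = 330·9/39916800 = 1/13440 ≈ 0.0001.

0.0001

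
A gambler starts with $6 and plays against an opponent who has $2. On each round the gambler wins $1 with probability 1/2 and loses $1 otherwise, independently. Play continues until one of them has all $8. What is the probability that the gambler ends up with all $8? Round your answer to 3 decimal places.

With a fair step, P(i) = ½P(i−1) + ½P(i+1) with P(0)=0, P(8)=1 has the linear solution P(i) = i/8.
P(6) = 6/8 = 3/4 ≈ 0.750.

0.750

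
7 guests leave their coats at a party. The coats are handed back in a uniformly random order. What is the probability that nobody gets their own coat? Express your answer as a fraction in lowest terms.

This is the derangement probability: permutations of 7 with no fixed point.
D(7) = 7! · (1 − 1/1! + 1/2! − ··· + (−1)^7/7!) = 1854.
P = 1854/5040 = 103/280.

103/280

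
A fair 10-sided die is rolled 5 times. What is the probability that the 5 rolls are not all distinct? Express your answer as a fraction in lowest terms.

P(all 5 different) = 10/10 · 9/10 · ··· · 6/10 = 189/625.
P(at least two equal) = 1 − 189/625 = 436/625.

436/625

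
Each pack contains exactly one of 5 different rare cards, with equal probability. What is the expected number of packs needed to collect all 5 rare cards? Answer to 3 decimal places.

11.417

After i distinct types are collected, each trial gives a new one with probability (5−i)/5, so the expected wait for the next new type is 5/(5−i).
E = 5/5 + 5/4 + 5/3 + 5/2 + 5/1 = 137/12 ≈ 11.417.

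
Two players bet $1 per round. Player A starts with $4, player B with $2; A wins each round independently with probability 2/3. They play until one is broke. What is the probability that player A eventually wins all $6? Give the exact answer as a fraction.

Let r = q/p = (1/3)/(2/3) = 1/2. The recurrence P(i) = p·P(i+1) + q·P(i−1) with P(0)=0, P(6)=1 gives P(i) = (1 − r^i)/(1 − r^6).
P(4) = (1 − (1/2)^4) / (1 − (1/2)^6) = 20/21.

20/21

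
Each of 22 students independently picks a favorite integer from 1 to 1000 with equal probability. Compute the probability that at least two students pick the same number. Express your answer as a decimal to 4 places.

It's easier to compute the probability that all 22 are distinct.
P(all distinct) = 1000/1000 · 999/1000 · ··· · 979/1000 ≈ 0.7924.
So the probability of at least one match is 1 − 0.7924 = 0.2076.

0.2076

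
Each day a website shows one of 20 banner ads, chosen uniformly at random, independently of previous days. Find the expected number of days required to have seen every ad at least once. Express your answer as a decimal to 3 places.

71.955

After i distinct types are collected, each trial gives a new one with probability (20−i)/20, so the expected wait for the next new type is 20/(20−i).
E = 20/20 + 20/19 + 20/18 + 20/17 + 20/16 + 20/15 + 20/14 + 20/13 + 20/12 + 20/11 + 20/10 + 20/9 + 20/8 + 20/7 + 20/6 + 20/5 + 20/4 + 20/3 + 20/2 + 20/1 = 279175675/3879876 ≈ 71.955.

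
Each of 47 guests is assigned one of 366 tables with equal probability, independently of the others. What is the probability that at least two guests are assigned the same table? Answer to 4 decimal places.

It's easier to compute the probability that all 47 are distinct.
P(all distinct) = 366/366 · 365/366 · ··· · 320/366 ≈ 0.0456.
So the probability of at least one match is 1 − 0.0456 = 0.9544.

0.9544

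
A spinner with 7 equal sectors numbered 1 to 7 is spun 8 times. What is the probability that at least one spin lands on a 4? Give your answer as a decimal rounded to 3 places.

P(no spin lands on a 4) = (6/7)^8 ≈ 0.291.
P(at least one) = 1 − 0.291 = 0.709.

0.709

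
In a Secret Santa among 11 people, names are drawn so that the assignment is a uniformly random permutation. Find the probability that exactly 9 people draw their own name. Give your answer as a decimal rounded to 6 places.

0.000001

Choose which 9 of the 11 are fixed: C(11,9) = 55 ways.
The remaining 2 must have no fixed point: D(2) = 1.
P = 55·1/39916800 = 1/725760 ≈ 0.000001.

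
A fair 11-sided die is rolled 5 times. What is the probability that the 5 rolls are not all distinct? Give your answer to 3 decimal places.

P(all 5 different) = 11/11 · 10/11 · ··· · 7/11 ≈ 0.344.
P(at least two equal) = 1 − 0.344 = 0.656.

0.656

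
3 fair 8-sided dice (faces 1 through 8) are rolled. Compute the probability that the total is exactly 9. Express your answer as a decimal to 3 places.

There are 8^3 = 512 equally likely outcomes.
The number of ordered 3-tuples from {1,…,8} summing to 9 is 28.
P(sum = 9) = 28/512 = 7/128 ≈ 0.055.

0.055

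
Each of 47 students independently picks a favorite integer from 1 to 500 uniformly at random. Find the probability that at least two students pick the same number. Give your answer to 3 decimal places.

0.893

It's easier to compute the probability that all 47 are distinct.
P(all distinct) = 500/500 · 499/500 · ··· · 454/500 ≈ 0.107.
So the probability of at least one match is 1 − 0.107 = 0.893.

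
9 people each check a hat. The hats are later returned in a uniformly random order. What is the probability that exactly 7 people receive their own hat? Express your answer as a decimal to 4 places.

Choose which 7 of the 9 are fixed: C(9,7) = 36 ways.
The remaining 2 must have no fixed point: D(2) = 1.
P = 36·1/362880 = 1/10080 ≈ 0.0001.

0.0001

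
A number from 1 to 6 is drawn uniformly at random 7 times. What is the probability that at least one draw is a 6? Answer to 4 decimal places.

P(no draw is a 6) = (5/6)^7 ≈ 0.2791.
P(at least one) = 1 − 0.2791 = 0.7209.

0.7209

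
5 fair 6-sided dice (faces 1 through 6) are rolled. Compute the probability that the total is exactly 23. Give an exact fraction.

305/7776

There are 6^5 = 7776 equally likely outcomes.
The number of ordered 5-tuples from {1,…,6} summing to 23 is 305.
P(sum = 23) = 305/7776.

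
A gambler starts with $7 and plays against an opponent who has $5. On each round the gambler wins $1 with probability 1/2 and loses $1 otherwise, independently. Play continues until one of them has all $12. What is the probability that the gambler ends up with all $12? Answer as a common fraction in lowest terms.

With a fair step, P(i) = ½P(i−1) + ½P(i+1) with P(0)=0, P(12)=1 has the linear solution P(i) = i/12.
P(7) = 7/12.

7/12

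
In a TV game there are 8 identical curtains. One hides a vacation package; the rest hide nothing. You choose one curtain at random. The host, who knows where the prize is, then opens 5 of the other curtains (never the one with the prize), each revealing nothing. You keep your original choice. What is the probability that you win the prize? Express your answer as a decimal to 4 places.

0.1250

The host can always open 5 empty curtains regardless of your choice, so the reveals give no information about your original curtain.
P(win by staying) = 1/8 ≈ 0.1250.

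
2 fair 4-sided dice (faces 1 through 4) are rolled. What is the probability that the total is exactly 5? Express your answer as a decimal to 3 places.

There are 4^2 = 16 equally likely outcomes.
The number of ordered 2-tuples from {1,…,4} summing to 5 is 4.
P(sum = 5) = 4/16 = 1/4 ≈ 0.250.

0.250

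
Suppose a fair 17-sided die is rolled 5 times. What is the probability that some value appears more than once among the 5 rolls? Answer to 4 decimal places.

P(all 5 different) = 17/17 · 16/17 · ··· · 13/17 ≈ 0.5230.
P(at least two equal) = 1 − 0.5230 = 0.4770.

0.4770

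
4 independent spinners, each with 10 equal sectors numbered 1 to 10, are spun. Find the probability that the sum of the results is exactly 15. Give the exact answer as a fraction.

There are 10^4 = 10000 equally likely outcomes.
The number of ordered 4-tuples from {1,…,10} summing to 15 is 348.
P(sum = 15) = 348/10000 = 87/2500.

87/2500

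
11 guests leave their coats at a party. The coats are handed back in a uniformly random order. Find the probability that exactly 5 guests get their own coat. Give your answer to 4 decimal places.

Choose which 5 of the 11 are fixed: C(11,5) = 462 ways.
The remaining 6 must have no fixed point: D(6) = 265.
P = 462·265/39916800 = 53/17280 ≈ 0.0031.

0.0031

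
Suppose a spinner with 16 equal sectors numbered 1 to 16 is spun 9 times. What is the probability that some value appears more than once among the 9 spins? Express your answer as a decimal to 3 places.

P(all 9 different) = 16/16 · 15/16 · ··· · 8/16 ≈ 0.060.
P(at least two equal) = 1 − 0.060 = 0.940.

0.940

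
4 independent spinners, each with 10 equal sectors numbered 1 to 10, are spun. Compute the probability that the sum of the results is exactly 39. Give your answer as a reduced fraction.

1/2500

There are 10^4 = 10000 equally likely outcomes.
The number of ordered 4-tuples from {1,…,10} summing to 39 is 4.
P(sum = 39) = 4/10000 = 1/2500.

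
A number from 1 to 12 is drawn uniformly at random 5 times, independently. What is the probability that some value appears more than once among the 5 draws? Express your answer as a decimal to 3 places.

P(all 5 different) = 12/12 · 11/12 · ··· · 8/12 ≈ 0.382.
P(at least two equal) = 1 − 0.382 = 0.618.

0.618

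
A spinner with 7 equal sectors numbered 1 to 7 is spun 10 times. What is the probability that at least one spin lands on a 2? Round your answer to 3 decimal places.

P(no spin lands on a 2) = (6/7)^10 ≈ 0.214.
P(at least one) = 1 − 0.214 = 0.786.

0.786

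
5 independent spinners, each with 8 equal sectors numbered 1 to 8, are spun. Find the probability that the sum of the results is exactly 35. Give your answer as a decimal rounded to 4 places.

There are 8^5 = 32768 equally likely outcomes.
The number of ordered 5-tuples from {1,…,8} summing to 35 is 126.
P(sum = 35) = 126/32768 = 63/16384 ≈ 0.0038.

0.0038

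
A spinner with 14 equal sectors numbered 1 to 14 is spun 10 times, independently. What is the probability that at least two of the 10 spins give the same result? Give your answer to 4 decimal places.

P(all 10 different) = 14/14 · 13/14 · ··· · 5/14 ≈ 0.0126.
P(at least two equal) = 1 − 0.0126 = 0.9874.

0.9874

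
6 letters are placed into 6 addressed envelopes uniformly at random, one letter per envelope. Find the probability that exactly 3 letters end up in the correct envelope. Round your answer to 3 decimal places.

Choose which 3 of the 6 are fixed: C(6,3) = 20 ways.
The remaining 3 must have no fixed point: D(3) = 2.
P = 20·2/720 = 1/18 ≈ 0.056.

0.056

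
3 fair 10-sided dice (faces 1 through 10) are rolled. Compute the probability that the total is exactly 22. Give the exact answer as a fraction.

9/200

There are 10^3 = 1000 equally likely outcomes.
The number of ordered 3-tuples from {1,…,10} summing to 22 is 45.
P(sum = 22) = 45/1000 = 9/200.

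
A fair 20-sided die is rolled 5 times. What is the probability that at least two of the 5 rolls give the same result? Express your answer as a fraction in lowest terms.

2093/5000

P(all 5 different) = 20/20 · 19/20 · ··· · 16/20 = 2907/5000.
P(at least two equal) = 1 − 2907/5000 = 2093/5000.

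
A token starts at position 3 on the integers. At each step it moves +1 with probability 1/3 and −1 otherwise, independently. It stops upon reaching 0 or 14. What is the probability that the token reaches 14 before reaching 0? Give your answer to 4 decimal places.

Let r = q/p = (2/3)/(1/3) = 2. The recurrence P(i) = p·P(i+1) + q·P(i−1) with P(0)=0, P(14)=1 gives P(i) = (1 − r^i)/(1 − r^14).
P(3) = (1 − (2)^3) / (1 − (2)^14) = 7/16383 ≈ 0.0004.

0.0004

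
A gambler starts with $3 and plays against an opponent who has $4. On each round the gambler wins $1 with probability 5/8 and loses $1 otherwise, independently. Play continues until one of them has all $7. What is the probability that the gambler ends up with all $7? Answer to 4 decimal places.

0.8066

Let r = q/p = (3/8)/(5/8) = 3/5. The recurrence P(i) = p·P(i+1) + q·P(i−1) with P(0)=0, P(7)=1 gives P(i) = (1 − r^i)/(1 − r^7).
P(3) = (1 − (3/5)^3) / (1 − (3/5)^7) = 30625/37969 ≈ 0.8066.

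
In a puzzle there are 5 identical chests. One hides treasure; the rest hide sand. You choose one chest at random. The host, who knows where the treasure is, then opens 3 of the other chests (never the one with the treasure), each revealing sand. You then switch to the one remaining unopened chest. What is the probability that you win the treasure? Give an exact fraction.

4/5

Your original chest holds the treasure with probability 1/5, so the other 4 collectively hold it with probability 4/5.
The host can always find 3 empty chests to open, so the reveals don't change that 4/5; it is now spread over the 1 remaining unopened chest.
P(win by switching) = (4/5) · (1/1) = 4/5.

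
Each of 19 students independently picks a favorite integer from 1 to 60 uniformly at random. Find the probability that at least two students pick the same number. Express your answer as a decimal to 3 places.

0.959

It's easier to compute the probability that all 19 are distinct.
P(all distinct) = 60/60 · 59/60 · ··· · 42/60 ≈ 0.041.
So the probability of at least one match is 1 − 0.041 = 0.959.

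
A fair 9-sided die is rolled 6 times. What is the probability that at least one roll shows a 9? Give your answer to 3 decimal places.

0.507

P(no roll shows a 9) = (8/9)^6 ≈ 0.493.
P(at least one) = 1 − 0.493 = 0.507.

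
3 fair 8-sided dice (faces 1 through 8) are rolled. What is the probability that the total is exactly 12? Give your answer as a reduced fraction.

23/256

There are 8^3 = 512 equally likely outcomes.
The number of ordered 3-tuples from {1,…,8} summing to 12 is 46.
P(sum = 12) = 46/512 = 23/256.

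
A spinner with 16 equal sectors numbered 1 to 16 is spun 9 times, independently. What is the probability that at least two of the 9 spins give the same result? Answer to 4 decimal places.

P(all 9 different) = 16/16 · 15/16 · ··· · 8/16 ≈ 0.0604.
P(at least two equal) = 1 − 0.0604 = 0.9396.

0.9396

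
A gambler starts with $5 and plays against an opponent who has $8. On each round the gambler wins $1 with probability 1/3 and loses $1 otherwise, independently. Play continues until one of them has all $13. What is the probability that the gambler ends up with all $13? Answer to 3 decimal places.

0.004

Let r = q/p = (2/3)/(1/3) = 2. The recurrence P(i) = p·P(i+1) + q·P(i−1) with P(0)=0, P(13)=1 gives P(i) = (1 − r^i)/(1 − r^13).
P(5) = (1 − (2)^5) / (1 − (2)^13) = 31/8191 ≈ 0.004.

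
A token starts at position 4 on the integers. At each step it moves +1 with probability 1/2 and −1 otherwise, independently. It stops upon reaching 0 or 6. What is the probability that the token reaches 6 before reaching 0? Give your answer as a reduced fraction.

2/3

With a fair step, P(i) = ½P(i−1) + ½P(i+1) with P(0)=0, P(6)=1 has the linear solution P(i) = i/6.
P(4) = 4/6 = 2/3.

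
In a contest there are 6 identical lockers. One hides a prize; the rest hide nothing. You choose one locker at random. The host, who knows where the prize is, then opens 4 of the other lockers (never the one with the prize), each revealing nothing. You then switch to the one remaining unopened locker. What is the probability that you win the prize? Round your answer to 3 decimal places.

0.833

Your original locker holds the prize with probability 1/6, so the other 5 collectively hold it with probability 5/6.
The host can always find 4 empty lockers to open, so the reveals don't change that 5/6; it is now spread over the 1 remaining unopened locker.
P(win by switching) = (5/6) · (1/1) = 5/6 ≈ 0.833.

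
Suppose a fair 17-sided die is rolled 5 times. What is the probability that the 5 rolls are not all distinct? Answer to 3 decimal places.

P(all 5 different) = 17/17 · 16/17 · ··· · 13/17 ≈ 0.523.
P(at least two equal) = 1 − 0.523 = 0.477.

0.477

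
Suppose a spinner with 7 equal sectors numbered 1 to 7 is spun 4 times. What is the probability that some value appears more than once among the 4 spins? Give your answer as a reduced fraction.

223/343

P(all 4 different) = 7/7 · 6/7 · ··· · 4/7 = 120/343.
P(at least two equal) = 1 − 120/343 = 223/343.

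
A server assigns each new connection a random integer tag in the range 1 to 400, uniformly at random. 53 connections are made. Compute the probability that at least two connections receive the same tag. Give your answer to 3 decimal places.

0.973

It's easier to compute the probability that all 53 are distinct.
P(all distinct) = 400/400 · 399/400 · ··· · 348/400 ≈ 0.027.
So the probability of at least one match is 1 − 0.027 = 0.973.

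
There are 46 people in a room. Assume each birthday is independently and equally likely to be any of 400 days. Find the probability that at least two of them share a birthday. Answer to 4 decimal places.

It's easier to compute the probability that all 46 are distinct.
P(all distinct) = 400/400 · 399/400 · ··· · 355/400 ≈ 0.0678.
So the probability of at least one match is 1 − 0.0678 = 0.9322.

0.9322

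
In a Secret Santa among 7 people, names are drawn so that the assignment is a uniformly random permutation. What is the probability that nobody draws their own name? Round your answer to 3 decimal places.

0.368

This is the derangement probability: permutations of 7 with no fixed point.
D(7) = 7! · (1 − 1/1! + 1/2! − ··· + (−1)^7/7!) = 1854.
P = 1854/5040 = 103/280 ≈ 0.368.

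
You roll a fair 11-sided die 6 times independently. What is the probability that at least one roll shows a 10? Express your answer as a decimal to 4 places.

P(no roll shows a 10) = (10/11)^6 ≈ 0.5645.
P(at least one) = 1 − 0.5645 = 0.4355.

0.4355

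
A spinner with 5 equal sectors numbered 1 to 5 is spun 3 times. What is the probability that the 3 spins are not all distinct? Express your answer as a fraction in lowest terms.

13/25

P(all 3 different) = 5/5 · 4/5 · ··· · 3/5 = 12/25.
P(at least two equal) = 1 − 12/25 = 13/25.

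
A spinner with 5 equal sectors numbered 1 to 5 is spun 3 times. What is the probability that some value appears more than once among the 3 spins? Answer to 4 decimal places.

0.5200

P(all 3 different) = 5/5 · 4/5 · ··· · 3/5 ≈ 0.4800.
P(at least two equal) = 1 − 0.4800 = 0.5200.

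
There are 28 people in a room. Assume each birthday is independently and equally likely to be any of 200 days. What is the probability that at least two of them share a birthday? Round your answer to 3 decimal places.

0.862

It's easier to compute the probability that all 28 are distinct.
P(all distinct) = 200/200 · 199/200 · ··· · 173/200 ≈ 0.138.
So the probability of at least one match is 1 − 0.138 = 0.862.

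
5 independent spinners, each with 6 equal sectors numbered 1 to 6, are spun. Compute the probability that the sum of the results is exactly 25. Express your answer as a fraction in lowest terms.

There are 6^5 = 7776 equally likely outcomes.
The number of ordered 5-tuples from {1,…,6} summing to 25 is 126.
P(sum = 25) = 126/7776 = 7/432.

7/432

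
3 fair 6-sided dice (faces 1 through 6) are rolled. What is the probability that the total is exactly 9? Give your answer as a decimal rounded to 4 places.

0.1157

There are 6^3 = 216 equally likely outcomes.
The number of ordered 3-tuples from {1,…,6} summing to 9 is 25.
P(sum = 9) = 25/216 ≈ 0.1157.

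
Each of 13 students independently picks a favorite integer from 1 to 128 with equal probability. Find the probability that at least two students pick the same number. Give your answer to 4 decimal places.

It's easier to compute the probability that all 13 are distinct.
P(all distinct) = 128/128 · 127/128 · ··· · 116/128 ≈ 0.5325.
So the probability of at least one match is 1 − 0.5325 = 0.4675.

0.4675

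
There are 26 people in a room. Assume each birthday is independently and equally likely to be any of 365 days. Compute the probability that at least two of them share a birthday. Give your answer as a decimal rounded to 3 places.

0.598

It's easier to compute the probability that all 26 are distinct.
P(all distinct) = 365/365 · 364/365 · ··· · 340/365 ≈ 0.402.
So the probability of at least one match is 1 − 0.402 = 0.598.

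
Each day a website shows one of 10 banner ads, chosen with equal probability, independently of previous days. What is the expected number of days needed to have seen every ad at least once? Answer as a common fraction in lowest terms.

7381/252

After i distinct types are collected, each trial gives a new one with probability (10−i)/10, so the expected wait for the next new type is 10/(10−i).
E = 10/10 + 10/9 + 10/8 + 10/7 + 10/6 + 10/5 + 10/4 + 10/3 + 10/2 + 10/1 = 7381/252.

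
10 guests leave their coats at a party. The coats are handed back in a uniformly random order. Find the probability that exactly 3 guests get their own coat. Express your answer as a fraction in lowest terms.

Choose which 3 of the 10 are fixed: C(10,3) = 120 ways.
The remaining 7 must have no fixed point: D(7) = 1854.
P = 120·1854/3628800 = 103/1680.

103/1680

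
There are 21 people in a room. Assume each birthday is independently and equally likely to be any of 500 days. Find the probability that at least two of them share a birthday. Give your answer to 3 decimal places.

0.347

It's easier to compute the probability that all 21 are distinct.
P(all distinct) = 500/500 · 499/500 · ··· · 480/500 ≈ 0.653.
So the probability of at least one match is 1 − 0.653 = 0.347.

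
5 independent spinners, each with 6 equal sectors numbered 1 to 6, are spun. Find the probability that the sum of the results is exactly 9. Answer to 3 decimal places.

There are 6^5 = 7776 equally likely outcomes.
The number of ordered 5-tuples from {1,…,6} summing to 9 is 70.
P(sum = 9) = 70/7776 = 35/3888 ≈ 0.009.

0.009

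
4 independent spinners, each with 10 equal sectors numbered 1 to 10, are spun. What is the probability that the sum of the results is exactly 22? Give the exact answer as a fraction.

67/1000

There are 10^4 = 10000 equally likely outcomes.
The number of ordered 4-tuples from {1,…,10} summing to 22 is 670.
P(sum = 22) = 670/10000 = 67/1000.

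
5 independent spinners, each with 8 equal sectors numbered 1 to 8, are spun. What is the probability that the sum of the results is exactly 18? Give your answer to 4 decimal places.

0.0534

There are 8^5 = 32768 equally likely outcomes.
The number of ordered 5-tuples from {1,…,8} summing to 18 is 1750.
P(sum = 18) = 1750/32768 = 875/16384 ≈ 0.0534.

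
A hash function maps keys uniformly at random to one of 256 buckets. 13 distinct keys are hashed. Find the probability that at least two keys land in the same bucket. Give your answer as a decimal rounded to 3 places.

It's easier to compute the probability that all 13 are distinct.
P(all distinct) = 256/256 · 255/256 · ··· · 244/256 ≈ 0.734.
So the probability of at least one match is 1 − 0.734 = 0.266.

0.266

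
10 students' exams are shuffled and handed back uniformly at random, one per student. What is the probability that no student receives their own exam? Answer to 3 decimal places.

This is the derangement probability: permutations of 10 with no fixed point.
D(10) = 10! · (1 − 1/1! + 1/2! − ··· + (−1)^10/10!) = 1334961.
P = 1334961/3628800 = 16481/44800 ≈ 0.368.

0.368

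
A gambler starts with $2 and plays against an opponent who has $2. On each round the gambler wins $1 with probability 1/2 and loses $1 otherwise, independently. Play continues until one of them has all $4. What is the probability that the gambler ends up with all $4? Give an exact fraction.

1/2

With a fair step, P(i) = ½P(i−1) + ½P(i+1) with P(0)=0, P(4)=1 has the linear solution P(i) = i/4.
P(2) = 2/4 = 1/2.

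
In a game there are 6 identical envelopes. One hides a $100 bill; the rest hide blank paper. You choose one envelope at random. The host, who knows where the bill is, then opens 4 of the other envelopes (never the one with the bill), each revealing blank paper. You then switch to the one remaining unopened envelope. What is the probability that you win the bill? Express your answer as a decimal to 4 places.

0.8333

Your original envelope holds the bill with probability 1/6, so the other 5 collectively hold it with probability 5/6.
The host can always find 4 empty envelopes to open, so the reveals don't change that 5/6; it is now spread over the 1 remaining unopened envelope.
P(win by switching) = (5/6) · (1/1) = 5/6 ≈ 0.8333.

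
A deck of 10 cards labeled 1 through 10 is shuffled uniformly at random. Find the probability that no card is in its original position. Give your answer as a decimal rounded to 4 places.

This is the derangement probability: permutations of 10 with no fixed point.
D(10) = 10! · (1 − 1/1! + 1/2! − ··· + (−1)^10/10!) = 1334961.
P = 1334961/3628800 = 16481/44800 ≈ 0.3679.

0.3679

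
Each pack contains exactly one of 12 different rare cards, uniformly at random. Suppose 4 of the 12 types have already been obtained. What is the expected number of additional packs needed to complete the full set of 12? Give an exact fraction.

Starting from 4 distinct types, each trial gives a new one with probability (12−i)/12 when i types are held, so the wait for the next new type is 12/(12−i).
E = 12/8 + 12/7 + 12/6 + 12/5 + 12/4 + 12/3 + 12/2 + 12/1 = 2283/70.

2283/70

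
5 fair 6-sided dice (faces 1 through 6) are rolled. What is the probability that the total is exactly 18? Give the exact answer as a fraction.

65/648

There are 6^5 = 7776 equally likely outcomes.
The number of ordered 5-tuples from {1,…,6} summing to 18 is 780.
P(sum = 18) = 780/7776 = 65/648.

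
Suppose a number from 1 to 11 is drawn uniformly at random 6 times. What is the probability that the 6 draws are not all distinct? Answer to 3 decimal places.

P(all 6 different) = 11/11 · 10/11 · ··· · 6/11 ≈ 0.188.
P(at least two equal) = 1 − 0.188 = 0.812.

0.812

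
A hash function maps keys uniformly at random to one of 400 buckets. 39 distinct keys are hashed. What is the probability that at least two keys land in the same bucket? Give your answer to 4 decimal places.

0.8527

It's easier to compute the probability that all 39 are distinct.
P(all distinct) = 400/400 · 399/400 · ··· · 362/400 ≈ 0.1473.
So the probability of at least one match is 1 − 0.1473 = 0.8527.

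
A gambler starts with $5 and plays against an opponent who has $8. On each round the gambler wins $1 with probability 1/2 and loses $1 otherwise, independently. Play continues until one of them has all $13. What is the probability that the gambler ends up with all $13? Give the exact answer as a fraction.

5/13

With a fair step, P(i) = ½P(i−1) + ½P(i+1) with P(0)=0, P(13)=1 has the linear solution P(i) = i/13.
P(5) = 5/13.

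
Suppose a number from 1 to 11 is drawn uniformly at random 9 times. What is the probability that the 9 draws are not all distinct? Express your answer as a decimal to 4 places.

0.9915

P(all 9 different) = 11/11 · 10/11 · ··· · 3/11 ≈ 0.0085.
P(at least two equal) = 1 − 0.0085 = 0.9915.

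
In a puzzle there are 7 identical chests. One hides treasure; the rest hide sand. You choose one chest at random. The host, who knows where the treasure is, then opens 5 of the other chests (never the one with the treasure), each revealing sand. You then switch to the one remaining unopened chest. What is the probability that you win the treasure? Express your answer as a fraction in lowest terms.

6/7

Your original chest holds the treasure with probability 1/7, so the other 6 collectively hold it with probability 6/7.
The host can always find 5 empty chests to open, so the reveals don't change that 6/7; it is now spread over the 1 remaining unopened chest.
P(win by switching) = (6/7) · (1/1) = 6/7.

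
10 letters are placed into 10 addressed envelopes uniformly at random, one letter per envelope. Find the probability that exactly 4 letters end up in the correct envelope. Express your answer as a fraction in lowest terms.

Choose which 4 of the 10 are fixed: C(10,4) = 210 ways.
The remaining 6 must have no fixed point: D(6) = 265.
P = 210·265/3628800 = 53/3456.

53/3456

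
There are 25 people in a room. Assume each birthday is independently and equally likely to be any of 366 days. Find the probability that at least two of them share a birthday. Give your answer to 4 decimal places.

It's easier to compute the probability that all 25 are distinct.
P(all distinct) = 366/366 · 365/366 · ··· · 342/366 ≈ 0.4323.
So the probability of at least one match is 1 − 0.4323 = 0.5677.

0.5677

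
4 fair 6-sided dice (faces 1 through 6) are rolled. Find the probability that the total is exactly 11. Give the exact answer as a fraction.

13/162

There are 6^4 = 1296 equally likely outcomes.
The number of ordered 4-tuples from {1,…,6} summing to 11 is 104.
P(sum = 11) = 104/1296 = 13/162.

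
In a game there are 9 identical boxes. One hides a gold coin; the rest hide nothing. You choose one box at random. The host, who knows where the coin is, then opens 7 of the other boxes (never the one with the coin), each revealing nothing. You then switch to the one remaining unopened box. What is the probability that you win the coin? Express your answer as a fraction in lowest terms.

Your original box holds the coin with probability 1/9, so the other 8 collectively hold it with probability 8/9.
The host can always find 7 empty boxes to open, so the reveals don't change that 8/9; it is now spread over the 1 remaining unopened box.
P(win by switching) = (8/9) · (1/1) = 8/9.

8/9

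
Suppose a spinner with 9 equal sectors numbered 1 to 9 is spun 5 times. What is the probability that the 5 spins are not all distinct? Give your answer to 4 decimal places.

P(all 5 different) = 9/9 · 8/9 · ··· · 5/9 ≈ 0.2561.
P(at least two equal) = 1 − 0.2561 = 0.7439.

0.7439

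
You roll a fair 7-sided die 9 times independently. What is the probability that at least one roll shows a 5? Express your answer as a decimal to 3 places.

0.750

P(no roll shows a 5) = (6/7)^9 ≈ 0.250.
P(at least one) = 1 − 0.250 = 0.750.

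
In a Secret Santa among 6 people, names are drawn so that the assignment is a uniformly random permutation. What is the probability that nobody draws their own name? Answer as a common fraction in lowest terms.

This is the derangement probability: permutations of 6 with no fixed point.
D(6) = 6! · (1 − 1/1! + 1/2! − ··· + (−1)^6/6!) = 265.
P = 265/720 = 53/144.

53/144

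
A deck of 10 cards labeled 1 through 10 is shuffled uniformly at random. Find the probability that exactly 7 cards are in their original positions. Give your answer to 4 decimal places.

0.0001

Choose which 7 of the 10 are fixed: C(10,7) = 120 ways.
The remaining 3 must have no fixed point: D(3) = 2.
P = 120·2/3628800 = 1/15120 ≈ 0.0001.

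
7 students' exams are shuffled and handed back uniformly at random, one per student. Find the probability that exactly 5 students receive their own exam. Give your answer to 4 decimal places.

0.0042

Choose which 5 of the 7 are fixed: C(7,5) = 21 ways.
The remaining 2 must have no fixed point: D(2) = 1.
P = 21·1/5040 = 1/240 ≈ 0.0042.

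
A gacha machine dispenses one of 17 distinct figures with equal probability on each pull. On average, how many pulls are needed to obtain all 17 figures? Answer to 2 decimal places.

58.47

After i distinct types are collected, each trial gives a new one with probability (17−i)/17, so the expected wait for the next new type is 17/(17−i).
E = 17/17 + 17/16 + 17/15 + 17/14 + 17/13 + 17/12 + 17/11 + 17/10 + 17/9 + 17/8 + 17/7 + 17/6 + 17/5 + 17/4 + 17/3 + 17/2 + 17/1 = 42142223/720720 ≈ 58.47.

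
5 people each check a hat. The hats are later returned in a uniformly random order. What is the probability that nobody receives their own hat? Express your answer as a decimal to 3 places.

This is the derangement probability: permutations of 5 with no fixed point.
D(5) = 5! · (1 − 1/1! + 1/2! − ··· + (−1)^5/5!) = 44.
P = 44/120 = 11/30 ≈ 0.367.

0.367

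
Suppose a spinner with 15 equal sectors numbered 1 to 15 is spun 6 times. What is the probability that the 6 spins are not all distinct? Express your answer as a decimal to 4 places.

P(all 6 different) = 15/15 · 14/15 · ··· · 10/15 ≈ 0.3164.
P(at least two equal) = 1 − 0.3164 = 0.6836.

0.6836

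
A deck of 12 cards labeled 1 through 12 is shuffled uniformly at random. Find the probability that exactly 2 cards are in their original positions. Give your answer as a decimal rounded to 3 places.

0.184

Choose which 2 of the 12 are fixed: C(12,2) = 66 ways.
The remaining 10 must have no fixed point: D(10) = 1334961.
P = 66·1334961/479001600 = 16481/89600 ≈ 0.184.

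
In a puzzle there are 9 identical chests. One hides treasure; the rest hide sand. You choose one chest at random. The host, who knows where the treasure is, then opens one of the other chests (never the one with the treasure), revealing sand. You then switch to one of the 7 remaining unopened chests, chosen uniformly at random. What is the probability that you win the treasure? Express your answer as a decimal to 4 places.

Your original chest holds the treasure with probability 1/9, so the other 8 collectively hold it with probability 8/9.
The host can always find an empty chest to open, so this doesn't change that 8/9; it is now spread over the 7 remaining unopened chests.
P(win by switching) = (8/9) · (1/7) = 8/63 ≈ 0.1270.

0.1270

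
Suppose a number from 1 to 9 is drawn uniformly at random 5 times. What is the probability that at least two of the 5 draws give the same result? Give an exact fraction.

P(all 5 different) = 9/9 · 8/9 · ··· · 5/9 = 560/2187.
P(at least two equal) = 1 − 560/2187 = 1627/2187.

1627/2187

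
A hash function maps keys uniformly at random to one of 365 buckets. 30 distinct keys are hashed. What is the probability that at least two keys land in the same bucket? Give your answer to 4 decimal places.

It's easier to compute the probability that all 30 are distinct.
P(all distinct) = 365/365 · 364/365 · ··· · 336/365 ≈ 0.2937.
So the probability of at least one match is 1 − 0.2937 = 0.7063.

0.7063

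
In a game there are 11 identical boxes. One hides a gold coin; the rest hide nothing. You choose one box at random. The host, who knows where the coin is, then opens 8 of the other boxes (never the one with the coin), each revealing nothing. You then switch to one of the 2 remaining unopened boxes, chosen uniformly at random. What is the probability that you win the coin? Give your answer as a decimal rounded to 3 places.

0.455

Your original box holds the coin with probability 1/11, so the other 10 collectively hold it with probability 10/11.
The host can always find 8 empty boxes to open, so the reveals don't change that 10/11; it is now spread over the 2 remaining unopened boxes.
P(win by switching) = (10/11) · (1/2) = 5/11 ≈ 0.455.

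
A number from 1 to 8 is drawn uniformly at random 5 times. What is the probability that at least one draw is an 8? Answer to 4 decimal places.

P(no draw is an 8) = (7/8)^5 ≈ 0.5129.
P(at least one) = 1 − 0.5129 = 0.4871.

0.4871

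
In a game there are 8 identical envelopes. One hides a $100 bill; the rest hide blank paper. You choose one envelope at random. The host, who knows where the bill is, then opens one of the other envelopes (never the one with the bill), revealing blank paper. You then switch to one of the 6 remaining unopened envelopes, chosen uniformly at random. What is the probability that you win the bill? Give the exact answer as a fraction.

7/48

Your original envelope holds the bill with probability 1/8, so the other 7 collectively hold it with probability 7/8.
The host can always find an empty envelope to open, so this doesn't change that 7/8; it is now spread over the 6 remaining unopened envelopes.
P(win by switching) = (7/8) · (1/6) = 7/48.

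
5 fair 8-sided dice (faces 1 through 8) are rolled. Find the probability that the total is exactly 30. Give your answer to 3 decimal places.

0.028

There are 8^5 = 32768 equally likely outcomes.
The number of ordered 5-tuples from {1,…,8} summing to 30 is 926.
P(sum = 30) = 926/32768 = 463/16384 ≈ 0.028.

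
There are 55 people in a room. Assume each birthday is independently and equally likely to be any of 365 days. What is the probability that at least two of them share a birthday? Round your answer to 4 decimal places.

It's easier to compute the probability that all 55 are distinct.
P(all distinct) = 365/365 · 364/365 · ··· · 311/365 ≈ 0.0137.
So the probability of at least one match is 1 − 0.0137 = 0.9863.

0.9863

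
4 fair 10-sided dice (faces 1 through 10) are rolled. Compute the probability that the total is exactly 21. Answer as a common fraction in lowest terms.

33/500

There are 10^4 = 10000 equally likely outcomes.
The number of ordered 4-tuples from {1,…,10} summing to 21 is 660.
P(sum = 21) = 660/10000 = 33/500.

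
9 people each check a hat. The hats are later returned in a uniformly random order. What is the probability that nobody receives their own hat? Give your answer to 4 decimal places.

0.3679

This is the derangement probability: permutations of 9 with no fixed point.
D(9) = 9! · (1 − 1/1! + 1/2! − ··· + (−1)^9/9!) = 133496.
P = 133496/362880 = 16687/45360 ≈ 0.3679.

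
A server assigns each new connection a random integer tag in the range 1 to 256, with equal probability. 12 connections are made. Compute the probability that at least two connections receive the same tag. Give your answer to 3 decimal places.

It's easier to compute the probability that all 12 are distinct.
P(all distinct) = 256/256 · 255/256 · ··· · 245/256 ≈ 0.770.
So the probability of at least one match is 1 − 0.770 = 0.230.

0.230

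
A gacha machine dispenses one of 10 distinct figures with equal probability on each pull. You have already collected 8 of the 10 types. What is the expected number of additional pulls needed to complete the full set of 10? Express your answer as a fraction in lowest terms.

15

Starting from 8 distinct types, each trial gives a new one with probability (10−i)/10 when i types are held, so the wait for the next new type is 10/(10−i).
E = 10/2 + 10/1 = 15.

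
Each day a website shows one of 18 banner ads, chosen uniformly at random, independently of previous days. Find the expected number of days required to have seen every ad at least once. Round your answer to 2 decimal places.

62.91

After i distinct types are collected, each trial gives a new one with probability (18−i)/18, so the expected wait for the next new type is 18/(18−i).
E = 18/18 + 18/17 + 18/16 + 18/15 + 18/14 + 18/13 + 18/12 + 18/11 + 18/10 + 18/9 + 18/8 + 18/7 + 18/6 + 18/5 + 18/4 + 18/3 + 18/2 + 18/1 = 42822903/680680 ≈ 62.91.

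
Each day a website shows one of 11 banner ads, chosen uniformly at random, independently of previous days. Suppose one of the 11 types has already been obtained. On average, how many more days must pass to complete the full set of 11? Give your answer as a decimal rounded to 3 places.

Starting from 1 distinct type, each trial gives a new one with probability (11−i)/11 when i types are held, so the wait for the next new type is 11/(11−i).
E = 11/10 + 11/9 + 11/8 + 11/7 + 11/6 + 11/5 + 11/4 + 11/3 + 11/2 + 11/1 = 81191/2520 ≈ 32.219.

32.219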